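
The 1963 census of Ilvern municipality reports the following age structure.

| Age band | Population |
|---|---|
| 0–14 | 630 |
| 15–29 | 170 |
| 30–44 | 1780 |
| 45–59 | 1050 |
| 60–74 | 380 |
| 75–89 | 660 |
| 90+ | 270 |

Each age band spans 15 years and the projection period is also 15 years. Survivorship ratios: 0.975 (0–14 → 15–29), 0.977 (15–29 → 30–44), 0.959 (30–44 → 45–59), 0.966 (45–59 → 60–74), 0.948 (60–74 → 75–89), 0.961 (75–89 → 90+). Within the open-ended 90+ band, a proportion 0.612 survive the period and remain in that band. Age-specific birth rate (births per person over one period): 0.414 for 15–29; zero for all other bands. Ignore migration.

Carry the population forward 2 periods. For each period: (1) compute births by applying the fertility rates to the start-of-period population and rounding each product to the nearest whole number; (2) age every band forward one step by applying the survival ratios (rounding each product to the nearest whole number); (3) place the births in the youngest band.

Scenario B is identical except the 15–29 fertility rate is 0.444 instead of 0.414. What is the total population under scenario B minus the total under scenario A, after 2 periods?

Period 1:
Births: 170 * 0.414 = 70
15–29: 630 * 0.975 = 614
30–44: 170 * 0.977 = 166
45–59: 1780 * 0.959 = 1707
60–74: 1050 * 0.966 = 1014
75–89: 380 * 0.948 = 360
90+: 660 * 0.961 + 270 * 0.612 = 634 + 165 = 799
→ [70, 614, 166, 1707, 1014, 360, 799]
Period 2:
Births: 614 * 0.414 = 254
15–29: 70 * 0.975 = 68
30–44: 614 * 0.977 = 600
45–59: 166 * 0.959 = 159
60–74: 1707 * 0.966 = 1649
75–89: 1014 * 0.948 = 961
90+: 360 * 0.961 + 799 * 0.612 = 346 + 489 = 835
→ [254, 68, 600, 159, 1649, 961, 835]
Scenario A total after 2 periods: 4526
Scenario B projection —
Period 1:
Births: 170 * 0.444 = 75
15–29: 630 * 0.975 = 614
30–44: 170 * 0.977 = 166
45–59: 1780 * 0.959 = 1707
60–74: 1050 * 0.966 = 1014
75–89: 380 * 0.948 = 360
90+: 660 * 0.961 + 270 * 0.612 = 634 + 165 = 799
→ [75, 614, 166, 1707, 1014, 360, 799]
Period 2:
Births: 614 * 0.444 = 273
15–29: 75 * 0.975 = 73
30–44: 614 * 0.977 = 600
45–59: 166 * 0.959 = 159
60–74: 1707 * 0.966 = 1649
75–89: 1014 * 0.948 = 961
90+: 360 * 0.961 + 799 * 0.612 = 346 + 489 = 835
→ [273, 73, 600, 159, 1649, 961, 835]
Scenario B total after 2 periods: 4550
Difference B − A = 4550 − 4526 = 24

24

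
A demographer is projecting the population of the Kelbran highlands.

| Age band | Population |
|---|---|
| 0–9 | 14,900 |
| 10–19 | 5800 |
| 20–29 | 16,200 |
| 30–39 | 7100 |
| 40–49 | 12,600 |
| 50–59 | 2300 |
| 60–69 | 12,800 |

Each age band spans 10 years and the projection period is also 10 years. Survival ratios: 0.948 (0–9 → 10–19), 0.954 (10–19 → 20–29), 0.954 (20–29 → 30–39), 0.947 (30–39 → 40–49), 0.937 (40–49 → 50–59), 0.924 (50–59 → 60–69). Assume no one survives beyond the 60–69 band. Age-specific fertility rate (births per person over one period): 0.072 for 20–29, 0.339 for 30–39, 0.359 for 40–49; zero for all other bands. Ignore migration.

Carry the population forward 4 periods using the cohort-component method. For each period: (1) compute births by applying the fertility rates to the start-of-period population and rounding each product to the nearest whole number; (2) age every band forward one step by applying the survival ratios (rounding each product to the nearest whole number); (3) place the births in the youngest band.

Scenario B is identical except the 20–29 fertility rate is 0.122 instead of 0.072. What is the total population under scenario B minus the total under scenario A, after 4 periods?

[period 1]
Births: 16200 × 0.072 = 1166 ; 7100 × 0.339 = 2407 ; 12600 × 0.359 = 4523 ⇒ total 8096
10–19: 14900 × 0.948 = 14125
20–29: 5800 × 0.954 = 5533
30–39: 16200 × 0.954 = 15455
40–49: 7100 × 0.947 = 6724
50–59: 12600 × 0.937 = 11806
60–69: 2300 × 0.924 = 2125
→ [8096, 14125, 5533, 15455, 6724, 11806, 2125]
[period 2]
Births: 5533 × 0.072 = 398 ; 15455 × 0.339 = 5239 ; 6724 × 0.359 = 2414 ⇒ total 8051
10–19: 8096 × 0.948 = 7675
20–29: 14125 × 0.954 = 13475
30–39: 5533 × 0.954 = 5278
40–49: 15455 × 0.947 = 14636
50–59: 6724 × 0.937 = 6300
60–69: 11806 × 0.924 = 10909
→ [8051, 7675, 13475, 5278, 14636, 6300, 10909]
[period 3]
Births: 13475 × 0.072 = 970 ; 5278 × 0.339 = 1789 ; 14636 × 0.359 = 5254 ⇒ total 8013
10–19: 8051 × 0.948 = 7632
20–29: 7675 × 0.954 = 7322
30–39: 13475 × 0.954 = 12855
40–49: 5278 × 0.947 = 4998
50–59: 14636 × 0.937 = 13714
60–69: 6300 × 0.924 = 5821
→ [8013, 7632, 7322, 12855, 4998, 13714, 5821]
[period 4]
Births: 7322 × 0.072 = 527 ; 12855 × 0.339 = 4358 ; 4998 × 0.359 = 1794 ⇒ total 6679
10–19: 8013 × 0.948 = 7596
20–29: 7632 × 0.954 = 7281
30–39: 7322 × 0.954 = 6985
40–49: 12855 × 0.947 = 12174
50–59: 4998 × 0.937 = 4683
60–69: 13714 × 0.924 = 12672
→ [6679, 7596, 7281, 6985, 12174, 4683, 12672]
Scenario A total after 4 periods: 58070
Scenario B projection —
[period 1]
Births: 16200 × 0.122 = 1976 ; 7100 × 0.339 = 2407 ; 12600 × 0.359 = 4523 ⇒ total 8906
10–19: 14900 × 0.948 = 14125
20–29: 5800 × 0.954 = 5533
30–39: 16200 × 0.954 = 15455
40–49: 7100 × 0.947 = 6724
50–59: 12600 × 0.937 = 11806
60–69: 2300 × 0.924 = 2125
→ [8906, 14125, 5533, 15455, 6724, 11806, 2125]
[period 2]
Births: 5533 × 0.122 = 675 ; 15455 × 0.339 = 5239 ; 6724 × 0.359 = 2414 ⇒ total 8328
10–19: 8906 × 0.948 = 8443
20–29: 14125 × 0.954 = 13475
30–39: 5533 × 0.954 = 5278
40–49: 15455 × 0.947 = 14636
50–59: 6724 × 0.937 = 6300
60–69: 11806 × 0.924 = 10909
→ [8328, 8443, 13475, 5278, 14636, 6300, 10909]
[period 3]
Births: 13475 × 0.122 = 1644 ; 5278 × 0.339 = 1789 ; 14636 × 0.359 = 5254 ⇒ total 8687
10–19: 8328 × 0.948 = 7895
20–29: 8443 × 0.954 = 8055
30–39: 13475 × 0.954 = 12855
40–49: 5278 × 0.947 = 4998
50–59: 14636 × 0.937 = 13714
60–69: 6300 × 0.924 = 5821
→ [8687, 7895, 8055, 12855, 4998, 13714, 5821]
[period 4]
Births: 8055 × 0.122 = 983 ; 12855 × 0.339 = 4358 ; 4998 × 0.359 = 1794 ⇒ total 7135
10–19: 8687 × 0.948 = 8235
20–29: 7895 × 0.954 = 7532
30–39: 8055 × 0.954 = 7684
40–49: 12855 × 0.947 = 12174
50–59: 4998 × 0.937 = 4683
60–69: 13714 × 0.924 = 12672
→ [7135, 8235, 7532, 7684, 12174, 4683, 12672]
Scenario B total after 4 periods: 60115
Difference B − A = 60115 − 58070 = 2045

2045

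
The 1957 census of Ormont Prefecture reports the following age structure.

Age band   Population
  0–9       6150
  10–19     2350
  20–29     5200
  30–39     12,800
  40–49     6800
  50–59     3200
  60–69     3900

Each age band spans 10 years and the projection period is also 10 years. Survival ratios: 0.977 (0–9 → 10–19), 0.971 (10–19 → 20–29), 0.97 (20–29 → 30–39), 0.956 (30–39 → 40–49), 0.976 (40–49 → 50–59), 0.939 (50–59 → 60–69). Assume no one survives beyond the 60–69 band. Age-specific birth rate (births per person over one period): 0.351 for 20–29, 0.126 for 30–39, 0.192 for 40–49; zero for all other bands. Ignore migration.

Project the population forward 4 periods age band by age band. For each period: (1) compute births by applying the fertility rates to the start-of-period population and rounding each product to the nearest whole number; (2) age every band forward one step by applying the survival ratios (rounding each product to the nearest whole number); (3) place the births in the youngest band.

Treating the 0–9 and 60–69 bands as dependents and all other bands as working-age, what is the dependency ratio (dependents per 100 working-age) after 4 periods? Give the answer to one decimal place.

Period 1:
Births: 5200 × 0.351 = 1825, 12800 × 0.126 = 1613, 6800 × 0.192 = 1306 ⇒ total 4744
10–19: 6150 × 0.977 = 6009
20–29: 2350 × 0.971 = 2282
30–39: 5200 × 0.97 = 5044
40–49: 12800 × 0.956 = 12237
50–59: 6800 × 0.976 = 6637
60–69: 3200 × 0.939 = 3005
End of period: [4744, 6009, 2282, 5044, 12237, 6637, 3005]
Period 2:
Births: 2282 × 0.351 = 801, 5044 × 0.126 = 636, 12237 × 0.192 = 2350 ⇒ total 3787
10–19: 4744 × 0.977 = 4635
20–29: 6009 × 0.971 = 5835
30–39: 2282 × 0.97 = 2214
40–49: 5044 × 0.956 = 4822
50–59: 12237 × 0.976 = 11943
60–69: 6637 × 0.939 = 6232
End of period: [3787, 4635, 5835, 2214, 4822, 11943, 6232]
Period 3:
Births: 5835 × 0.351 = 2048, 2214 × 0.126 = 279, 4822 × 0.192 = 926 ⇒ total 3253
10–19: 3787 × 0.977 = 3700
20–29: 4635 × 0.971 = 4501
30–39: 5835 × 0.97 = 5660
40–49: 2214 × 0.956 = 2117
50–59: 4822 × 0.976 = 4706
60–69: 11943 × 0.939 = 11214
End of period: [3253, 3700, 4501, 5660, 2117, 4706, 11214]
Period 4:
Births: 4501 × 0.351 = 1580, 5660 × 0.126 = 713, 2117 × 0.192 = 406 ⇒ total 2699
10–19: 3253 × 0.977 = 3178
20–29: 3700 × 0.971 = 3593
30–39: 4501 × 0.97 = 4366
40–49: 5660 × 0.956 = 5411
50–59: 2117 × 0.976 = 2066
60–69: 4706 × 0.939 = 4419
End of period: [2699, 3178, 3593, 4366, 5411, 2066, 4419]
Dependents (band 0–9 + band 60–69) = 2699 + 4419 = 7118; working-age = 18614; ratio = 7118/18614 × 100 = 38.2

38.2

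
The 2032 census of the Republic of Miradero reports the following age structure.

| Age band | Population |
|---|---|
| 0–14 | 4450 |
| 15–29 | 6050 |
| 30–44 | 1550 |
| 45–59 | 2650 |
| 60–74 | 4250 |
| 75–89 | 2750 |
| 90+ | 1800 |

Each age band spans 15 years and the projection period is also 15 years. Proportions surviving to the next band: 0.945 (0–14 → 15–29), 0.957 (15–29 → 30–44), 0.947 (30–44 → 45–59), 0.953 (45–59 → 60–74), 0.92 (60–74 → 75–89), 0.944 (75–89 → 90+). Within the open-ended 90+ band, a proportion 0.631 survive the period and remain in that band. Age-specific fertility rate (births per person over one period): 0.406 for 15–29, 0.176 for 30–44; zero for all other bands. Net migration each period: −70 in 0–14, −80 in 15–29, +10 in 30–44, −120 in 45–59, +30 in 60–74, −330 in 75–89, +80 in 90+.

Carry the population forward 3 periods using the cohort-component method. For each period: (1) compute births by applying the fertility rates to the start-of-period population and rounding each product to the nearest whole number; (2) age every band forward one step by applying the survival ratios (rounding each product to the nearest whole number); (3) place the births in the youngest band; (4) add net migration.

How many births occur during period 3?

1685

Call the groups 1 to 7, youngest first.
Period 1:
Births: 6050 * 0.406 = 2456  |  1550 * 0.176 = 273 — total 2729
Group 2: 4450 * 0.945 = 4205
Group 3: 6050 * 0.957 = 5790
Group 4: 1550 * 0.947 = 1468
Group 5: 2650 * 0.953 = 2525
Group 6: 4250 * 0.92 = 3910
Group 7: 2750 * 0.944 + 1800 * 0.631 = 2596 + 1136 = 3732
Net migration: Group 1 − 70 → 2659; Group 2 − 80 → 4125; Group 3 + 10 → 5800; Group 4 − 120 → 1348; Group 5 + 30 → 2555; Group 6 − 330 → 3580; Group 7 + 80 → 3812
End of period: [2659, 4125, 5800, 1348, 2555, 3580, 3812]
Period 2:
Births: 4125 * 0.406 = 1675  |  5800 * 0.176 = 1021 — total 2696
Group 2: 2659 * 0.945 = 2513
Group 3: 4125 * 0.957 = 3948
Group 4: 5800 * 0.947 = 5493
Group 5: 1348 * 0.953 = 1285
Group 6: 2555 * 0.92 = 2351
Group 7: 3580 * 0.944 + 3812 * 0.631 = 3380 + 2405 = 5785
Net migration: Group 1 − 70 → 2626; Group 2 − 80 → 2433; Group 3 + 10 → 3958; Group 4 − 120 → 5373; Group 5 + 30 → 1315; Group 6 − 330 → 2021; Group 7 + 80 → 5865
End of period: [2626, 2433, 3958, 5373, 1315, 2021, 5865]
Period 3:
Births: 2433 * 0.406 = 988  |  3958 * 0.176 = 697 — total 1685
Group 2: 2626 * 0.945 = 2482
Group 3: 2433 * 0.957 = 2328
Group 4: 3958 * 0.947 = 3748
Group 5: 5373 * 0.953 = 5120
Group 6: 1315 * 0.92 = 1210
Group 7: 2021 * 0.944 + 5865 * 0.631 = 1908 + 3701 = 5609
Net migration: Group 1 − 70 → 1615; Group 2 − 80 → 2402; Group 3 + 10 → 2338; Group 4 − 120 → 3628; Group 5 + 30 → 5150; Group 6 − 330 → 880; Group 7 + 80 → 5689
End of period: [1615, 2402, 2338, 3628, 5150, 880, 5689]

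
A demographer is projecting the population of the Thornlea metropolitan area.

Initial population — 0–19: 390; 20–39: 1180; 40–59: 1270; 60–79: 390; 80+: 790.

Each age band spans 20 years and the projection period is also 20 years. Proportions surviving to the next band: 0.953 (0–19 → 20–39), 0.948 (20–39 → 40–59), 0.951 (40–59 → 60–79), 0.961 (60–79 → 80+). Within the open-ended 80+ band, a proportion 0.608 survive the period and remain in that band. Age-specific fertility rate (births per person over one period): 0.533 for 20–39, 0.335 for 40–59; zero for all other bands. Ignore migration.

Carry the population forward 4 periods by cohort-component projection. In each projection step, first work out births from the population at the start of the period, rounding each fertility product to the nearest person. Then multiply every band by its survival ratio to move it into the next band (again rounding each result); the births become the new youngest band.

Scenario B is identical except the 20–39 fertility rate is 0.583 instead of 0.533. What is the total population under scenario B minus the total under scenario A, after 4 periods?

205

Period 1.
Births: 1180 * 0.533 = 629 ; 1270 * 0.335 = 425 → 1054
20–39: 390 * 0.953 = 372
40–59: 1180 * 0.948 = 1119
60–79: 1270 * 0.951 = 1208
80+: 390 * 0.961 + 790 * 0.608 = 375 + 480 = 855
Population now: 0–19=1054, 20–39=372, 40–59=1119, 60–79=1208, 80+=855
Period 2.
Births: 372 * 0.533 = 198 ; 1119 * 0.335 = 375 → 573
20–39: 1054 * 0.953 = 1004
40–59: 372 * 0.948 = 353
60–79: 1119 * 0.951 = 1064
80+: 1208 * 0.961 + 855 * 0.608 = 1161 + 520 = 1681
Population now: 0–19=573, 20–39=1004, 40–59=353, 60–79=1064, 80+=1681
Period 3.
Births: 1004 * 0.533 = 535 ; 353 * 0.335 = 118 → 653
20–39: 573 * 0.953 = 546
40–59: 1004 * 0.948 = 952
60–79: 353 * 0.951 = 336
80+: 1064 * 0.961 + 1681 * 0.608 = 1023 + 1022 = 2045
Population now: 0–19=653, 20–39=546, 40–59=952, 60–79=336, 80+=2045
Period 4.
Births: 546 * 0.533 = 291 ; 952 * 0.335 = 319 → 610
20–39: 653 * 0.953 = 622
40–59: 546 * 0.948 = 518
60–79: 952 * 0.951 = 905
80+: 336 * 0.961 + 2045 * 0.608 = 323 + 1243 = 1566
Population now: 0–19=610, 20–39=622, 40–59=518, 60–79=905, 80+=1566
Scenario A total after 4 periods: 4221
Scenario B projection —
Period 1.
Births: 1180 * 0.583 = 688 ; 1270 * 0.335 = 425 → 1113
20–39: 390 * 0.953 = 372
40–59: 1180 * 0.948 = 1119
60–79: 1270 * 0.951 = 1208
80+: 390 * 0.961 + 790 * 0.608 = 375 + 480 = 855
Population now: 0–19=1113, 20–39=372, 40–59=1119, 60–79=1208, 80+=855
Period 2.
Births: 372 * 0.583 = 217 ; 1119 * 0.335 = 375 → 592
20–39: 1113 * 0.953 = 1061
40–59: 372 * 0.948 = 353
60–79: 1119 * 0.951 = 1064
80+: 1208 * 0.961 + 855 * 0.608 = 1161 + 520 = 1681
Population now: 0–19=592, 20–39=1061, 40–59=353, 60–79=1064, 80+=1681
Period 3.
Births: 1061 * 0.583 = 619 ; 353 * 0.335 = 118 → 737
20–39: 592 * 0.953 = 564
40–59: 1061 * 0.948 = 1006
60–79: 353 * 0.951 = 336
80+: 1064 * 0.961 + 1681 * 0.608 = 1023 + 1022 = 2045
Population now: 0–19=737, 20–39=564, 40–59=1006, 60–79=336, 80+=2045
Period 4.
Births: 564 * 0.583 = 329 ; 1006 * 0.335 = 337 → 666
20–39: 737 * 0.953 = 702
40–59: 564 * 0.948 = 535
60–79: 1006 * 0.951 = 957
80+: 336 * 0.961 + 2045 * 0.608 = 323 + 1243 = 1566
Population now: 0–19=666, 20–39=702, 40–59=535, 60–79=957, 80+=1566
Scenario B total after 4 periods: 4426
Difference B − A = 4426 − 4221 = 205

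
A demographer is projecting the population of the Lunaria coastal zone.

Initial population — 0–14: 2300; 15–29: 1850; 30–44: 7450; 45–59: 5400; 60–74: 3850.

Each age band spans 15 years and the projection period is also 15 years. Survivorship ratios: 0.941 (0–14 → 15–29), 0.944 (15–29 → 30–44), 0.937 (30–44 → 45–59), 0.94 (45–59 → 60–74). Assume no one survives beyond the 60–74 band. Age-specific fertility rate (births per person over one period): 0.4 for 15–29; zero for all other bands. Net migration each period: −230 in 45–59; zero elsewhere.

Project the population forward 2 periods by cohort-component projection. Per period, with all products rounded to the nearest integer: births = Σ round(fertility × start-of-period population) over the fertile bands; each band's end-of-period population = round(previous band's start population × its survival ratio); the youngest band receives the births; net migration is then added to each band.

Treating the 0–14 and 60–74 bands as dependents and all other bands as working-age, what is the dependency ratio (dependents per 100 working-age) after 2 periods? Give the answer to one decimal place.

Period 1:
Births: 1850 × 0.4 = 740
15–29: 2300 × 0.941 = 2164
30–44: 1850 × 0.944 = 1746
45–59: 7450 × 0.937 = 6981
60–74: 5400 × 0.94 = 5076
Net migration: 45–59 − 230 → 6751
End of period: [740, 2164, 1746, 6751, 5076]
Period 2:
Births: 2164 × 0.4 = 866
15–29: 740 × 0.941 = 696
30–44: 2164 × 0.944 = 2043
45–59: 1746 × 0.937 = 1636
60–74: 6751 × 0.94 = 6346
Net migration: 45–59 − 230 → 1406
End of period: [866, 696, 2043, 1406, 6346]
Dependents (band 0–14 + band 60–74) = 866 + 6346 = 7212; working-age = 4145; ratio = 7212/4145 × 100 = 174.0

174.0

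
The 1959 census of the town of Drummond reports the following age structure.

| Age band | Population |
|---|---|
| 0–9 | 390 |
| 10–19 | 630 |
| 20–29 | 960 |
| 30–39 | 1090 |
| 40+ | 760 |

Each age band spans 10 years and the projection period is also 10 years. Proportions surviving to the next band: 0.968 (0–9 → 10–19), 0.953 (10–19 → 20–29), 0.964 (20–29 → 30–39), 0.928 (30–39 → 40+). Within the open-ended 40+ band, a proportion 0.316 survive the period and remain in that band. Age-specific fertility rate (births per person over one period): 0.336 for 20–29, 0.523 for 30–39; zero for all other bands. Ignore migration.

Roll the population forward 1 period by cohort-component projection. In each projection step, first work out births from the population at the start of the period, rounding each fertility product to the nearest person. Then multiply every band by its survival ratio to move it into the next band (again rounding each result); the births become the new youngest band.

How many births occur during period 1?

Call the bands 1 to 5, youngest first.
— Period 1 —
Births: 960 × 0.336 = 323  |  1090 × 0.523 = 570 — total 893
Band 2: 390 × 0.968 = 378
Band 3: 630 × 0.953 = 600
Band 4: 960 × 0.964 = 925
Band 5: 1090 × 0.928 + 760 × 0.316 = 1012 + 240 = 1252
→ [893, 378, 600, 925, 1252]

893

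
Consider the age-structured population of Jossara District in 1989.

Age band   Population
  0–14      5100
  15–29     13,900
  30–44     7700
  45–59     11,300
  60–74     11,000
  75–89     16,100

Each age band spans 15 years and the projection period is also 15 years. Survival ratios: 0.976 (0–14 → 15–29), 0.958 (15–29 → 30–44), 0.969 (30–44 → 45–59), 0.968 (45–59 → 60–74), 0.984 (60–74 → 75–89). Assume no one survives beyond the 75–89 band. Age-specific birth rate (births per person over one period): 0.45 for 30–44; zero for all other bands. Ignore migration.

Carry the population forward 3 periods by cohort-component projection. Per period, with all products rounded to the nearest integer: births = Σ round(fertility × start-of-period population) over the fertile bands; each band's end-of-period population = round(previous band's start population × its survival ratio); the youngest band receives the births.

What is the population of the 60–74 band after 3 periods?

12490

Call the bands 1 to 6, youngest first.
[period 1]
Births: 7700 × 0.45 = 3465
Band 2: 5100 × 0.976 = 4978
Band 3: 13900 × 0.958 = 13316
Band 4: 7700 × 0.969 = 7461
Band 5: 11300 × 0.968 = 10938
Band 6: 11000 × 0.984 = 10824
→ [3465, 4978, 13316, 7461, 10938, 10824]
[period 2]
Births: 13316 × 0.45 = 5992
Band 2: 3465 × 0.976 = 3382
Band 3: 4978 × 0.958 = 4769
Band 4: 13316 × 0.969 = 12903
Band 5: 7461 × 0.968 = 7222
Band 6: 10938 × 0.984 = 10763
→ [5992, 3382, 4769, 12903, 7222, 10763]
[period 3]
Births: 4769 × 0.45 = 2146
Band 2: 5992 × 0.976 = 5848
Band 3: 3382 × 0.958 = 3240
Band 4: 4769 × 0.969 = 4621
Band 5: 12903 × 0.968 = 12490
Band 6: 7222 × 0.984 = 7106
→ [2146, 5848, 3240, 4621, 12490, 7106]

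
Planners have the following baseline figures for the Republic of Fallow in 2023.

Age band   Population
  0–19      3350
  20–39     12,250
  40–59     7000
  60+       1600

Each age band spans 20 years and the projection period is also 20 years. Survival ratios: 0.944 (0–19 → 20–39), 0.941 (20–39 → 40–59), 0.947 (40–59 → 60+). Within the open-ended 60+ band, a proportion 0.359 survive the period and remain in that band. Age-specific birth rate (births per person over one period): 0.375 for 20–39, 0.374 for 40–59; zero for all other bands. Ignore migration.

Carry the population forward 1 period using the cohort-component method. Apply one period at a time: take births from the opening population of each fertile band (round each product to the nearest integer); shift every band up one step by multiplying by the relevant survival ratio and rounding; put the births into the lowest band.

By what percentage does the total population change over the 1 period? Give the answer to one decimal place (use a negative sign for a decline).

[period 1]
Births: 12250 × 0.375 = 4594  |  7000 × 0.374 = 2618 ⇒ total 7212
20–39: 3350 × 0.944 = 3162
40–59: 12250 × 0.941 = 11527
60+: 7000 × 0.947 + 1600 × 0.359 = 6629 + 574 = 7203
Giving 7212 / 3162 / 11527 / 7203.
Total: 24200 → 29104; change = 4904; percentage change = 20.3%

20.3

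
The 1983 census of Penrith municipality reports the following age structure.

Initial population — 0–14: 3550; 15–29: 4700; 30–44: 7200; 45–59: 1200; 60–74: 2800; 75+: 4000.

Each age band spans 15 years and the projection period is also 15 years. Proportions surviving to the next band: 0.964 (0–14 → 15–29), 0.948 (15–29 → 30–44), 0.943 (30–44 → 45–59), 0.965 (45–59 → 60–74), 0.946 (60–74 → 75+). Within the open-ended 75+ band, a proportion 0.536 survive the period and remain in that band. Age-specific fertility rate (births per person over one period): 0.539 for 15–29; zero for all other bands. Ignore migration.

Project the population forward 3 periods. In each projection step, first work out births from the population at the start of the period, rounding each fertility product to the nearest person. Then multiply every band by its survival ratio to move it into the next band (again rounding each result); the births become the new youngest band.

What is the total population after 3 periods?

20685

(Groups numbered youngest = 1 to oldest = 6.)
— Period 1 —
Births: 4700 × 0.539 = 2533
Group 2: 3550 × 0.964 = 3422
Group 3: 4700 × 0.948 = 4456
Group 4: 7200 × 0.943 = 6790
Group 5: 1200 × 0.965 = 1158
Group 6: 2800 × 0.946 + 4000 × 0.536 = 2649 + 2144 = 4793
→ [2533, 3422, 4456, 6790, 1158, 4793]
— Period 2 —
Births: 3422 × 0.539 = 1844
Group 2: 2533 × 0.964 = 2442
Group 3: 3422 × 0.948 = 3244
Group 4: 4456 × 0.943 = 4202
Group 5: 6790 × 0.965 = 6552
Group 6: 1158 × 0.946 + 4793 × 0.536 = 1095 + 2569 = 3664
→ [1844, 2442, 3244, 4202, 6552, 3664]
— Period 3 —
Births: 2442 × 0.539 = 1316
Group 2: 1844 × 0.964 = 1778
Group 3: 2442 × 0.948 = 2315
Group 4: 3244 × 0.943 = 3059
Group 5: 4202 × 0.965 = 4055
Group 6: 6552 × 0.946 + 3664 × 0.536 = 6198 + 1964 = 8162
→ [1316, 1778, 2315, 3059, 4055, 8162]
Total after period 3: 1316 + 1778 + 2315 + 3059 + 4055 + 8162 = 20685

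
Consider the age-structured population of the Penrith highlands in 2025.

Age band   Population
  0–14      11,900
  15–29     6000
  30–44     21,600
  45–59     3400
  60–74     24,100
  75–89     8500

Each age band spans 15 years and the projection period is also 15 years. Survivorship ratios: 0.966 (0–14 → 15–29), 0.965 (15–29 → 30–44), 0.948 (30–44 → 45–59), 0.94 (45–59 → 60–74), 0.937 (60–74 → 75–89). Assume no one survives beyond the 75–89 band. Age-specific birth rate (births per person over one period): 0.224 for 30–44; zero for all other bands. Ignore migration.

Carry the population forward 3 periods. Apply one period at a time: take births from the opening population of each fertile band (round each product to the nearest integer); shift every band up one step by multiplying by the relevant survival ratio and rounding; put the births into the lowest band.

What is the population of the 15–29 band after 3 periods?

1253

(Bands numbered youngest = 1 to oldest = 6.)
After projecting period 1:
Births: 21600 × 0.224 = 4838
Band 2: 11900 × 0.966 = 11495
Band 3: 6000 × 0.965 = 5790
Band 4: 21600 × 0.948 = 20477
Band 5: 3400 × 0.94 = 3196
Band 6: 24100 × 0.937 = 22582
Population now: 0–14=4838, 15–29=11495, 30–44=5790, 45–59=20477, 60–74=3196, 75–89=22582
After projecting period 2:
Births: 5790 × 0.224 = 1297
Band 2: 4838 × 0.966 = 4674
Band 3: 11495 × 0.965 = 11093
Band 4: 5790 × 0.948 = 5489
Band 5: 20477 × 0.94 = 19248
Band 6: 3196 × 0.937 = 2995
Population now: 0–14=1297, 15–29=4674, 30–44=11093, 45–59=5489, 60–74=19248, 75–89=2995
After projecting period 3:
Births: 11093 × 0.224 = 2485
Band 2: 1297 × 0.966 = 1253
Band 3: 4674 × 0.965 = 4510
Band 4: 11093 × 0.948 = 10516
Band 5: 5489 × 0.94 = 5160
Band 6: 19248 × 0.937 = 18035
Population now: 0–14=2485, 15–29=1253, 30–44=4510, 45–59=10516, 60–74=5160, 75–89=18035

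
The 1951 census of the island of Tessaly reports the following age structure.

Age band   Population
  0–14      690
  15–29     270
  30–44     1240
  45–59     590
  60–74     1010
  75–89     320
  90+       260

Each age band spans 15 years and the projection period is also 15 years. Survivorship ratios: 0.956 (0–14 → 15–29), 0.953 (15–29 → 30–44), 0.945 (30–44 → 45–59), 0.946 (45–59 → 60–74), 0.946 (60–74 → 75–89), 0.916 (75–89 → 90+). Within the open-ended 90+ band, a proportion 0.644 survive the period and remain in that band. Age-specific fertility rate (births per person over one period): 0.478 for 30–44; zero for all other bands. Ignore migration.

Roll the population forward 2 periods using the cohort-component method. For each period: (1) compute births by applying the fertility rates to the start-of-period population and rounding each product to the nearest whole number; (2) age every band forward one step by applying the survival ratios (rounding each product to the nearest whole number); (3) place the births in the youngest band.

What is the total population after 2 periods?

— Period 1 —
Births: 1240 × 0.478 = 593
15–29: 690 × 0.956 = 660
30–44: 270 × 0.953 = 257
45–59: 1240 × 0.945 = 1172
60–74: 590 × 0.946 = 558
75–89: 1010 × 0.946 = 955
90+: 320 × 0.916 + 260 × 0.644 = 293 + 167 = 460
→ [593, 660, 257, 1172, 558, 955, 460]
— Period 2 —
Births: 257 × 0.478 = 123
15–29: 593 × 0.956 = 567
30–44: 660 × 0.953 = 629
45–59: 257 × 0.945 = 243
60–74: 1172 × 0.946 = 1109
75–89: 558 × 0.946 = 528
90+: 955 × 0.916 + 460 × 0.644 = 875 + 296 = 1171
→ [123, 567, 629, 243, 1109, 528, 1171]
Total after period 2: 123 + 567 + 629 + 243 + 1109 + 528 + 1171 = 4370

4370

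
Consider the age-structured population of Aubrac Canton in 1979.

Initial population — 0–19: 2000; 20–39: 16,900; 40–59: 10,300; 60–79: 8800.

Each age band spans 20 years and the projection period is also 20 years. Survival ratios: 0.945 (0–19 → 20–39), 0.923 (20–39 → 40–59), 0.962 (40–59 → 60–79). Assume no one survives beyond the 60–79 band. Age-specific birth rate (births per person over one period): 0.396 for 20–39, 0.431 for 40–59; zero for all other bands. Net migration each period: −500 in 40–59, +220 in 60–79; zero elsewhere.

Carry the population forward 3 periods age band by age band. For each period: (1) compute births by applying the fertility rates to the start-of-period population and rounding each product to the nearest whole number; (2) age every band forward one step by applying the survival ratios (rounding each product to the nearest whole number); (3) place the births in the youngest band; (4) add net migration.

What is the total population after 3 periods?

After projecting period 1:
Births: 16900 × 0.396 = 6692 ; 10300 × 0.431 = 4439 ⇒ total 11131
20–39: 2000 × 0.945 = 1890
40–59: 16900 × 0.923 = 15599
60–79: 10300 × 0.962 = 9909
Net migration: 40–59 − 500 → 15099; 60–79 + 220 → 10129
Population now: 0–19=11131, 20–39=1890, 40–59=15099, 60–79=10129
After projecting period 2:
Births: 1890 × 0.396 = 748 ; 15099 × 0.431 = 6508 ⇒ total 7256
20–39: 11131 × 0.945 = 10519
40–59: 1890 × 0.923 = 1744
60–79: 15099 × 0.962 = 14525
Net migration: 40–59 − 500 → 1244; 60–79 + 220 → 14745
Population now: 0–19=7256, 20–39=10519, 40–59=1244, 60–79=14745
After projecting period 3:
Births: 10519 × 0.396 = 4166 ; 1244 × 0.431 = 536 ⇒ total 4702
20–39: 7256 × 0.945 = 6857
40–59: 10519 × 0.923 = 9709
60–79: 1244 × 0.962 = 1197
Net migration: 40–59 − 500 → 9209; 60–79 + 220 → 1417
Population now: 0–19=4702, 20–39=6857, 40–59=9209, 60–79=1417
Total after period 3: 4702 + 6857 + 9209 + 1417 = 22185

22185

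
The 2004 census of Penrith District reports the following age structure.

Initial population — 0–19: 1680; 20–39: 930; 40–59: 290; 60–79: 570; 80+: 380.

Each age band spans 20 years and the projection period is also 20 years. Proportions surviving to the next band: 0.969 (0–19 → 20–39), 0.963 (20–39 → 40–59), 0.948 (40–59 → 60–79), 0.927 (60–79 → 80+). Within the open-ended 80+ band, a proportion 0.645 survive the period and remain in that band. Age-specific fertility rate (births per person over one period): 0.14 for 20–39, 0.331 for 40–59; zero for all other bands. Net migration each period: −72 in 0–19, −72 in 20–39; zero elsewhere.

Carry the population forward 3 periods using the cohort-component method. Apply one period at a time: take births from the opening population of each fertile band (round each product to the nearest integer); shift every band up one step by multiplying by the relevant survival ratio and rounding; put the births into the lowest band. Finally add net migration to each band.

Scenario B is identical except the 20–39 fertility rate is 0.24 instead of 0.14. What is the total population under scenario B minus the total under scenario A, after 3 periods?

Period 1.
Births: 930 × 0.14 = 130 ; 290 × 0.331 = 96 ⇒ total 226
20–39: 1680 × 0.969 = 1628
40–59: 930 × 0.963 = 896
60–79: 290 × 0.948 = 275
80+: 570 × 0.927 + 380 × 0.645 = 528 + 245 = 773
Net migration: 0–19 − 72 → 154; 20–39 − 72 → 1556
Giving 154 / 1556 / 896 / 275 / 773.
Period 2.
Births: 1556 × 0.14 = 218 ; 896 × 0.331 = 297 ⇒ total 515
20–39: 154 × 0.969 = 149
40–59: 1556 × 0.963 = 1498
60–79: 896 × 0.948 = 849
80+: 275 × 0.927 + 773 × 0.645 = 255 + 499 = 754
Net migration: 0–19 − 72 → 443; 20–39 − 72 → 77
Giving 443 / 77 / 1498 / 849 / 754.
Period 3.
Births: 77 × 0.14 = 11 ; 1498 × 0.331 = 496 ⇒ total 507
20–39: 443 × 0.969 = 429
40–59: 77 × 0.963 = 74
60–79: 1498 × 0.948 = 1420
80+: 849 × 0.927 + 754 × 0.645 = 787 + 486 = 1273
Net migration: 0–19 − 72 → 435; 20–39 − 72 → 357
Giving 435 / 357 / 74 / 1420 / 1273.
Scenario A total after 3 periods: 3559
Scenario B projection —
Period 1.
Births: 930 × 0.24 = 223 ; 290 × 0.331 = 96 ⇒ total 319
20–39: 1680 × 0.969 = 1628
40–59: 930 × 0.963 = 896
60–79: 290 × 0.948 = 275
80+: 570 × 0.927 + 380 × 0.645 = 528 + 245 = 773
Net migration: 0–19 − 72 → 247; 20–39 − 72 → 1556
Giving 247 / 1556 / 896 / 275 / 773.
Period 2.
Births: 1556 × 0.24 = 373 ; 896 × 0.331 = 297 ⇒ total 670
20–39: 247 × 0.969 = 239
40–59: 1556 × 0.963 = 1498
60–79: 896 × 0.948 = 849
80+: 275 × 0.927 + 773 × 0.645 = 255 + 499 = 754
Net migration: 0–19 − 72 → 598; 20–39 − 72 → 167
Giving 598 / 167 / 1498 / 849 / 754.
Period 3.
Births: 167 × 0.24 = 40 ; 1498 × 0.331 = 496 ⇒ total 536
20–39: 598 × 0.969 = 579
40–59: 167 × 0.963 = 161
60–79: 1498 × 0.948 = 1420
80+: 849 × 0.927 + 754 × 0.645 = 787 + 486 = 1273
Net migration: 0–19 − 72 → 464; 20–39 − 72 → 507
Giving 464 / 507 / 161 / 1420 / 1273.
Scenario B total after 3 periods: 3825
Difference B − A = 3825 − 3559 = 266

266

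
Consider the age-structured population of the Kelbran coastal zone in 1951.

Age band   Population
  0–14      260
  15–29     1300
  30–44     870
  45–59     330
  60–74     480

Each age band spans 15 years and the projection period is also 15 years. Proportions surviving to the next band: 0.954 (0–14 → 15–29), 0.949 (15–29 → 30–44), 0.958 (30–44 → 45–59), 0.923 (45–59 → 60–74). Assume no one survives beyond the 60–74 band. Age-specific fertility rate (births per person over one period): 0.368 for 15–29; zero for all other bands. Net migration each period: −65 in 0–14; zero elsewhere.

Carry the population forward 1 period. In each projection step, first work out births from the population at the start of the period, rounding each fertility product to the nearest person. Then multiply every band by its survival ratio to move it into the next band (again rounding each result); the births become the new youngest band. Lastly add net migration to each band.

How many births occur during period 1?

(Bands numbered youngest = 1 to oldest = 5.)
[period 1]
Births: 1300 × 0.368 = 478
Band 2: 260 × 0.954 = 248
Band 3: 1300 × 0.949 = 1234
Band 4: 870 × 0.958 = 833
Band 5: 330 × 0.923 = 305
Net migration: Band 1 − 65 → 413
→ [413, 248, 1234, 833, 305]

478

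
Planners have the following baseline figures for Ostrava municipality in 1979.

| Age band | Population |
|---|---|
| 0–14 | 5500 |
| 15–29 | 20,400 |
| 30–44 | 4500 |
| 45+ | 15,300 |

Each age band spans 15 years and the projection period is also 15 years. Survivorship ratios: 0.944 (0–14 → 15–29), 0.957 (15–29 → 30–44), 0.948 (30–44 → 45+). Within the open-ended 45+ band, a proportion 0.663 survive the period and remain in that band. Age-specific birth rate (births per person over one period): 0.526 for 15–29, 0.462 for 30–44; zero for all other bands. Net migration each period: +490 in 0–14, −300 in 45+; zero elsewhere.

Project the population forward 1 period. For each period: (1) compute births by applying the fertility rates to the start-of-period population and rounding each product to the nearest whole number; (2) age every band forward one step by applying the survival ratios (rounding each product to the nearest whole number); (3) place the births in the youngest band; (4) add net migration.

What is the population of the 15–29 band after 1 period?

Numbering the groups 1..4 from youngest to oldest:
— Period 1 —
Births: 20400 × 0.526 = 10730, 4500 × 0.462 = 2079 ⇒ total 12809
Group 2: 5500 × 0.944 = 5192
Group 3: 20400 × 0.957 = 19523
Group 4: 4500 × 0.948 + 15300 × 0.663 = 4266 + 10144 = 14410
Net migration: Group 1 + 490 → 13299; Group 4 − 300 → 14110
Giving 13299 / 5192 / 19523 / 14110.

5192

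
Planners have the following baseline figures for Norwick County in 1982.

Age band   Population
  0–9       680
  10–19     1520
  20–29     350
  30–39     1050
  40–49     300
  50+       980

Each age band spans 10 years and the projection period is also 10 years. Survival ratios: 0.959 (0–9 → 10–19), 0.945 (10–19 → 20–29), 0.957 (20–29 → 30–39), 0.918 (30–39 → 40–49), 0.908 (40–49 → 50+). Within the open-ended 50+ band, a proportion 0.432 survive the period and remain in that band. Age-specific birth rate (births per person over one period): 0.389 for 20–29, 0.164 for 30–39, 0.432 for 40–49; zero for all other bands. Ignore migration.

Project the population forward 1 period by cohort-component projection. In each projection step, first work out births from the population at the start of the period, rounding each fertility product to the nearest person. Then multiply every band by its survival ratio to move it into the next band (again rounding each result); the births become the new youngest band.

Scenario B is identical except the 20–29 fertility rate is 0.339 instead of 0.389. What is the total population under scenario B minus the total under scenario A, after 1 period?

Period 1.
Births: 350 * 0.389 = 136, 1050 * 0.164 = 172, 300 * 0.432 = 130 → total 438
10–19: 680 * 0.959 = 652
20–29: 1520 * 0.945 = 1436
30–39: 350 * 0.957 = 335
40–49: 1050 * 0.918 = 964
50+: 300 * 0.908 + 980 * 0.432 = 272 + 423 = 695
Population now: 0–9=438, 10–19=652, 20–29=1436, 30–39=335, 40–49=964, 50+=695
Scenario A total after 1 period: 4520
Scenario B projection —
Period 1.
Births: 350 * 0.339 = 119, 1050 * 0.164 = 172, 300 * 0.432 = 130 → total 421
10–19: 680 * 0.959 = 652
20–29: 1520 * 0.945 = 1436
30–39: 350 * 0.957 = 335
40–49: 1050 * 0.918 = 964
50+: 300 * 0.908 + 980 * 0.432 = 272 + 423 = 695
Population now: 0–9=421, 10–19=652, 20–29=1436, 30–39=335, 40–49=964, 50+=695
Scenario B total after 1 period: 4503
Difference B − A = 4503 − 4520 = -17

-17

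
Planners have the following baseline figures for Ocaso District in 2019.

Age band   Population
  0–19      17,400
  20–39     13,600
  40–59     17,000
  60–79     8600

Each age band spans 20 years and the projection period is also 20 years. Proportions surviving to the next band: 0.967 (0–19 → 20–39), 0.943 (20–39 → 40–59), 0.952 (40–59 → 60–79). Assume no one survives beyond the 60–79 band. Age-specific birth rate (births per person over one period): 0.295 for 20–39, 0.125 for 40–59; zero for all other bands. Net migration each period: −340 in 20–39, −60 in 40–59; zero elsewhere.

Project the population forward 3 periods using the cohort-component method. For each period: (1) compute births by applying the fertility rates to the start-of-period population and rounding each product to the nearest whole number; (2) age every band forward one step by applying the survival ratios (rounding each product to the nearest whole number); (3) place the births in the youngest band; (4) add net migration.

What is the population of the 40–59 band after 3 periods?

5215

After projecting period 1:
Births: 13600 × 0.295 = 4012 ; 17000 × 0.125 = 2125 → 6137
20–39: 17400 × 0.967 = 16826
40–59: 13600 × 0.943 = 12825
60–79: 17000 × 0.952 = 16184
Net migration: 20–39 − 340 → 16486; 40–59 − 60 → 12765
→ [6137, 16486, 12765, 16184]
After projecting period 2:
Births: 16486 × 0.295 = 4863 ; 12765 × 0.125 = 1596 → 6459
20–39: 6137 × 0.967 = 5934
40–59: 16486 × 0.943 = 15546
60–79: 12765 × 0.952 = 12152
Net migration: 20–39 − 340 → 5594; 40–59 − 60 → 15486
→ [6459, 5594, 15486, 12152]
After projecting period 3:
Births: 5594 × 0.295 = 1650 ; 15486 × 0.125 = 1936 → 3586
20–39: 6459 × 0.967 = 6246
40–59: 5594 × 0.943 = 5275
60–79: 15486 × 0.952 = 14743
Net migration: 20–39 − 340 → 5906; 40–59 − 60 → 5215
→ [3586, 5906, 5215, 14743]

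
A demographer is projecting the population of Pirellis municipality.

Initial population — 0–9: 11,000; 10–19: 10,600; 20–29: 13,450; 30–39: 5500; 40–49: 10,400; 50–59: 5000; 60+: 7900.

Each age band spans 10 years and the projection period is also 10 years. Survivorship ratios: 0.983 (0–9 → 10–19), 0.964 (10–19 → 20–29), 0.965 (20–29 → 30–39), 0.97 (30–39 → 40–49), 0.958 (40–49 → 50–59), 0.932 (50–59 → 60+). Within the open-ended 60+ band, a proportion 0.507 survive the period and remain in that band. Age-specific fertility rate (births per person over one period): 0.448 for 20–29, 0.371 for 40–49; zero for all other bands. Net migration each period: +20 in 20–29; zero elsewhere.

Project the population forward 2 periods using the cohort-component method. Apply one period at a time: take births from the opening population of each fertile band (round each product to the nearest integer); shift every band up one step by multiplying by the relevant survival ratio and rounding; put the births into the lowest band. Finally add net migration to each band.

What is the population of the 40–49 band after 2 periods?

After projecting period 1:
Births: 13450 * 0.448 = 6026 ; 10400 * 0.371 = 3858 → total 9884
10–19: 11000 * 0.983 = 10813
20–29: 10600 * 0.964 = 10218
30–39: 13450 * 0.965 = 12979
40–49: 5500 * 0.97 = 5335
50–59: 10400 * 0.958 = 9963
60+: 5000 * 0.932 + 7900 * 0.507 = 4660 + 4005 = 8665
Net migration: 20–29 + 20 → 10238
Population now: 0–9=9884, 10–19=10813, 20–29=10238, 30–39=12979, 40–49=5335, 50–59=9963, 60+=8665
After projecting period 2:
Births: 10238 * 0.448 = 4587 ; 5335 * 0.371 = 1979 → total 6566
10–19: 9884 * 0.983 = 9716
20–29: 10813 * 0.964 = 10424
30–39: 10238 * 0.965 = 9880
40–49: 12979 * 0.97 = 12590
50–59: 5335 * 0.958 = 5111
60+: 9963 * 0.932 + 8665 * 0.507 = 9286 + 4393 = 13679
Net migration: 20–29 + 20 → 10444
Population now: 0–9=6566, 10–19=9716, 20–29=10444, 30–39=9880, 40–49=12590, 50–59=5111, 60+=13679

12590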